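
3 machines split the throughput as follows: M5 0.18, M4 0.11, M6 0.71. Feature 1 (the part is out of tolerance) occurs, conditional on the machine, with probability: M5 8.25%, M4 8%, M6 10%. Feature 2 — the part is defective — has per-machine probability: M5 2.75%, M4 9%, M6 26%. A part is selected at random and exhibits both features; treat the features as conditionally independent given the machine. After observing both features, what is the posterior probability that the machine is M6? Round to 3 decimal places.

Unnormalized posteriors (prior × likelihood):
  M5: 0.18 × 0.0825 × 0.0275 = 0.000408375
  M4: 0.11 × 0.08 × 0.09 = 0.000792
  M6: 0.71 × 0.1 × 0.26 = 0.01846
Total = 0.019660375.
P(M6 | evidence) = 0.01846 / 0.019660375 ≈ 0.939.

0.939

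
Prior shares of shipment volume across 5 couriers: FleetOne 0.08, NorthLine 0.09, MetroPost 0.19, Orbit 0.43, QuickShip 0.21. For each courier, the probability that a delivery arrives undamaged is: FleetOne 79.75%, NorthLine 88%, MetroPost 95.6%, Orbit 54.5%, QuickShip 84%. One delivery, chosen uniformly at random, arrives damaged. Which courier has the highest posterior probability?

Orbit

Taking complements, P(damaged | each) = FleetOne 0.2025, NorthLine 0.12, MetroPost 0.044, Orbit 0.455, QuickShip 0.16.
By Bayes' rule, posterior ∝ prior × likelihood:
  FleetOne: 0.08 × 0.2025 = 0.0162
  NorthLine: 0.09 × 0.12 = 0.0108
  MetroPost: 0.19 × 0.044 = 0.00836
  Orbit: 0.43 × 0.455 = 0.19565
  QuickShip: 0.21 × 0.16 = 0.0336
Total = 0.26461.
Largest term belongs to Orbit, so Orbit is most probable.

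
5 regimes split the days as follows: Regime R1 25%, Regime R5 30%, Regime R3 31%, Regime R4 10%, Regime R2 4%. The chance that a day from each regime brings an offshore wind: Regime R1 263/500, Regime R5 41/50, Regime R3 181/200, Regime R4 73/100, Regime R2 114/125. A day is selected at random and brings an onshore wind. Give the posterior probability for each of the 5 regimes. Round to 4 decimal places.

Regime R1 0.5097, Regime R5 0.2323, Regime R3 0.1267, Regime R4 0.1161, Regime R2 0.0151

Taking complements, P(onshore | each) = Regime R1 0.474, Regime R5 0.18, Regime R3 0.095, Regime R4 0.27, Regime R2 0.088.
By Bayes' rule, posterior ∝ prior × likelihood:
  Regime R1: 0.25 × 0.474 = 0.1185
  Regime R5: 0.3 × 0.18 = 0.054
  Regime R3: 0.31 × 0.095 = 0.02945
  Regime R4: 0.1 × 0.27 = 0.027
  Regime R2: 0.04 × 0.088 = 0.00352
Normalizing constant = 0.23247.
P(Regime R1 | onshore) = 0.1185/0.23247 ≈ 0.5097
P(Regime R5 | onshore) = 0.054/0.23247 ≈ 0.2323
P(Regime R3 | onshore) = 0.02945/0.23247 ≈ 0.1267
P(Regime R4 | onshore) = 0.027/0.23247 ≈ 0.1161
P(Regime R2 | onshore) = 0.00352/0.23247 ≈ 0.0151
(Check: 0.5097+0.2323+0.1267+0.1161+0.0151 = 0.9999.)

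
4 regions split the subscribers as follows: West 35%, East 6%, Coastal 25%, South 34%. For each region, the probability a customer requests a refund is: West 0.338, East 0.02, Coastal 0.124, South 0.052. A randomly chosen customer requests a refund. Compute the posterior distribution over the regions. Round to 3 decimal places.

West 0.703, East 0.007, Coastal 0.184, South 0.105

Prior × likelihood for each hypothesis:
  West: 0.35 × 0.338 = 0.1183
  East: 0.06 × 0.02 = 0.0012
  Coastal: 0.25 × 0.124 = 0.031
  South: 0.34 × 0.052 = 0.01768
Total = 0.16818.
P(West | refund) = 0.1183/0.16818 ≈ 0.703
P(East | refund) = 0.0012/0.16818 ≈ 0.007
P(Coastal | refund) = 0.031/0.16818 ≈ 0.184
P(South | refund) = 0.01768/0.16818 ≈ 0.105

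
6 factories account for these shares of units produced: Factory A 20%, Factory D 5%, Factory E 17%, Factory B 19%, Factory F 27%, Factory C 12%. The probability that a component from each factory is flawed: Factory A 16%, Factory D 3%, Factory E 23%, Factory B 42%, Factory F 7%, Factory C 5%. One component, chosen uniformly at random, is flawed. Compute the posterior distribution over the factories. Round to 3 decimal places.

Prior × likelihood for each hypothesis:
  Factory A: 0.2 × 0.16 = 0.032
  Factory D: 0.05 × 0.03 = 0.0015
  Factory E: 0.17 × 0.23 = 0.0391
  Factory B: 0.19 × 0.42 = 0.0798
  Factory F: 0.27 × 0.07 = 0.0189
  Factory C: 0.12 × 0.05 = 0.006
Normalizing constant = 0.1773.
P(Factory A | flawed) = 0.032/0.1773 ≈ 0.180
P(Factory D | flawed) = 0.0015/0.1773 ≈ 0.008
P(Factory E | flawed) = 0.0391/0.1773 ≈ 0.221
P(Factory B | flawed) = 0.0798/0.1773 ≈ 0.450
P(Factory F | flawed) = 0.0189/0.1773 ≈ 0.107
P(Factory C | flawed) = 0.006/0.1773 ≈ 0.034

Factory A 0.180, Factory D 0.008, Factory E 0.221, Factory B 0.450, Factory F 0.107, Factory C 0.034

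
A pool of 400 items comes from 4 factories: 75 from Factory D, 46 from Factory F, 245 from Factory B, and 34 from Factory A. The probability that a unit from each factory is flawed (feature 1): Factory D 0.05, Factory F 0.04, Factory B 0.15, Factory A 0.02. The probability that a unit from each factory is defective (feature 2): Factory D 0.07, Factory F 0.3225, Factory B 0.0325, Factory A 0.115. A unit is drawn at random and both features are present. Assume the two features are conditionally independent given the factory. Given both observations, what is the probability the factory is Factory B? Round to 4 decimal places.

0.5611

By Bayes' rule, posterior ∝ prior × likelihood:
  Factory D: 0.1875 × 0.05 × 0.07 = 0.00065625
  Factory F: 0.115 × 0.04 × 0.3225 = 0.0014835
  Factory B: 0.6125 × 0.15 × 0.0325 = 0.0029859375
  Factory A: 0.085 × 0.02 × 0.115 = 0.0001955
Total = 0.0053211875.
P(Factory B | evidence) = 0.0029859375 / 0.0053211875 ≈ 0.5611.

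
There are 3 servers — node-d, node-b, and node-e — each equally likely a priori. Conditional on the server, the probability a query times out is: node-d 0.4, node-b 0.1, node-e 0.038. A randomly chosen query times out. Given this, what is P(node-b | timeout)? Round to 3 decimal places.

Since the prior is uniform, the posterior is proportional to the likelihood:
  node-d: 0.4
  node-b: 0.1
  node-e: 0.038
Total = 0.538.
P(node-b | evidence) = 0.1 / 0.538 ≈ 0.186.

0.186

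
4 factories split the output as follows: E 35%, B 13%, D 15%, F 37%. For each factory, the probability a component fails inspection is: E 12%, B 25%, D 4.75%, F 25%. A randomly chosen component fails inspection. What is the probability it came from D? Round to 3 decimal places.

0.041

By Bayes' rule, posterior ∝ prior × likelihood:
  E: 0.35 × 0.12 = 0.042
  B: 0.13 × 0.25 = 0.0325
  D: 0.15 × 0.0475 = 0.007125
  F: 0.37 × 0.25 = 0.0925
Total = 0.174125.
P(D | evidence) = 0.007125 / 0.174125 ≈ 0.041.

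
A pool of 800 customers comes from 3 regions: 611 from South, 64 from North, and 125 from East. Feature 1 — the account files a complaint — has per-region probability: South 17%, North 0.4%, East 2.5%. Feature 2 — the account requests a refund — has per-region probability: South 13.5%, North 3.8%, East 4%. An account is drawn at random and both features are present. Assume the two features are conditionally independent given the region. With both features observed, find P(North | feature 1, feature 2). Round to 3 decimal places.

Prior × likelihood for each hypothesis:
  South: 0.76375 × 0.17 × 0.135 = 0.0175280625
  North: 0.08 × 0.004 × 0.038 = 0.00001216
  East: 0.15625 × 0.025 × 0.04 = 0.00015625
Total = 0.0176964725.
P(North | evidence) = 0.00001216 / 0.0176964725 ≈ 0.001.

0.001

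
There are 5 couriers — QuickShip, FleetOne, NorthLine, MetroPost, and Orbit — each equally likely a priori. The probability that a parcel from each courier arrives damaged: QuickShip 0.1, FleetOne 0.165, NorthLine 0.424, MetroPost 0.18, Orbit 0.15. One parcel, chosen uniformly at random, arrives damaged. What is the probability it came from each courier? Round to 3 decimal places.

QuickShip 0.098, FleetOne 0.162, NorthLine 0.416, MetroPost 0.177, Orbit 0.147

With a uniform prior (1/5 each), posterior ∝ likelihood:
  QuickShip: 0.1
  FleetOne: 0.165
  NorthLine: 0.424
  MetroPost: 0.18
  Orbit: 0.15
Total = 1.019.
P(QuickShip | damaged) = 0.1/1.019 ≈ 0.098
P(FleetOne | damaged) = 0.165/1.019 ≈ 0.162
P(NorthLine | damaged) = 0.424/1.019 ≈ 0.416
P(MetroPost | damaged) = 0.18/1.019 ≈ 0.177
P(Orbit | damaged) = 0.15/1.019 ≈ 0.147
(Check: 0.098+0.162+0.416+0.177+0.147 = 1.000.)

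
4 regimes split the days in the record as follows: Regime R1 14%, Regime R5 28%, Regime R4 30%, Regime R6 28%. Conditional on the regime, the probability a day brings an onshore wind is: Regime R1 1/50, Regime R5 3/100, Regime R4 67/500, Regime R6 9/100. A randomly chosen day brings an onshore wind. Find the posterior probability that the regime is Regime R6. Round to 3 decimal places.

0.329

Unnormalized posteriors (prior × likelihood):
  Regime R1: 0.14 × 0.02 = 0.0028
  Regime R5: 0.28 × 0.03 = 0.0084
  Regime R4: 0.3 × 0.134 = 0.0402
  Regime R6: 0.28 × 0.09 = 0.0252
Normalizing constant = 0.0766.
P(Regime R6 | evidence) = 0.0252 / 0.0766 ≈ 0.329.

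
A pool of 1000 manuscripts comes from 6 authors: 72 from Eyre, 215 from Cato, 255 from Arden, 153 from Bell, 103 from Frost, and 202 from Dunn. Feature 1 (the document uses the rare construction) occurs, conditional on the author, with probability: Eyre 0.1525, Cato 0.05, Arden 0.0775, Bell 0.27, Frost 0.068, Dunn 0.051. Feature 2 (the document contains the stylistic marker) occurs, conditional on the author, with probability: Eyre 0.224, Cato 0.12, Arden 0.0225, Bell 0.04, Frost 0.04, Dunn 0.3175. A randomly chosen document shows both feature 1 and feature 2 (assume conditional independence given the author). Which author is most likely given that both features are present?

Unnormalized posteriors (prior × likelihood):
  Eyre: 0.072 × 0.1525 × 0.224 = 0.00245952
  Cato: 0.215 × 0.05 × 0.12 = 0.00129
  Arden: 0.255 × 0.0775 × 0.0225 = 0.00044465625
  Bell: 0.153 × 0.27 × 0.04 = 0.0016524
  Frost: 0.103 × 0.068 × 0.04 = 0.00028016
  Dunn: 0.202 × 0.051 × 0.3175 = 0.003270885
Total = 0.00939762125.
Largest term belongs to Dunn, so Dunn is most probable.

Dunn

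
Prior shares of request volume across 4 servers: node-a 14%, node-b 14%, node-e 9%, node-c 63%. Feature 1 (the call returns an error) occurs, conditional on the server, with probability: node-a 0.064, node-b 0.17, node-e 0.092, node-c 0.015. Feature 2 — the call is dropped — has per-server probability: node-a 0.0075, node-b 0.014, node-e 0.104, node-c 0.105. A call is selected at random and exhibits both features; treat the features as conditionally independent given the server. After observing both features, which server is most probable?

Compute prior × likelihood for every hypothesis:
  node-a: 0.14 × 0.064 × 0.0075 = 0.0000672
  node-b: 0.14 × 0.17 × 0.014 = 0.0003332
  node-e: 0.09 × 0.092 × 0.104 = 0.00086112
  node-c: 0.63 × 0.015 × 0.105 = 0.00099225
Normalizing constant = 0.00225377.
Largest term belongs to node-c, so node-c is most probable.

node-c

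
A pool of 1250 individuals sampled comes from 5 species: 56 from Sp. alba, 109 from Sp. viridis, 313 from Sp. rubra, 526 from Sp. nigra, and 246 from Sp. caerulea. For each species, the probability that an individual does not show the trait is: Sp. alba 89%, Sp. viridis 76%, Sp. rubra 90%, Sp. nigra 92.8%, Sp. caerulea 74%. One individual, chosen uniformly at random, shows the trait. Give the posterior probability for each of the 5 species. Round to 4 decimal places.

Taking complements, P(trait | each) = Sp. alba 0.11, Sp. viridis 0.24, Sp. rubra 0.1, Sp. nigra 0.072, Sp. caerulea 0.26.
Compute prior × likelihood for every hypothesis:
  Sp. alba: 0.0448 × 0.11 = 0.004928
  Sp. viridis: 0.0872 × 0.24 = 0.020928
  Sp. rubra: 0.2504 × 0.1 = 0.02504
  Sp. nigra: 0.4208 × 0.072 = 0.0302976
  Sp. caerulea: 0.1968 × 0.26 = 0.051168
Total = 0.1323616.
P(Sp. alba | trait) = 0.004928/0.1323616 ≈ 0.0372
P(Sp. viridis | trait) = 0.020928/0.1323616 ≈ 0.1581
P(Sp. rubra | trait) = 0.02504/0.1323616 ≈ 0.1892
P(Sp. nigra | trait) = 0.0302976/0.1323616 ≈ 0.2289
P(Sp. caerulea | trait) = 0.051168/0.1323616 ≈ 0.3866

Sp. alba 0.0372, Sp. viridis 0.1581, Sp. rubra 0.1892, Sp. nigra 0.2289, Sp. caerulea 0.3866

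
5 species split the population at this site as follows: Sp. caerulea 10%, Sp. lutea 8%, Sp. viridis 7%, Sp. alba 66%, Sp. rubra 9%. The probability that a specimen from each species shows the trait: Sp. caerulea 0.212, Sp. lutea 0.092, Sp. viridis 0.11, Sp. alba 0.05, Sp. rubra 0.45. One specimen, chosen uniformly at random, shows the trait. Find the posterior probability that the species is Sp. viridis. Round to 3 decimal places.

0.070

By Bayes' rule, posterior ∝ prior × likelihood:
  Sp. caerulea: 0.1 × 0.212 = 0.0212
  Sp. lutea: 0.08 × 0.092 = 0.00736
  Sp. viridis: 0.07 × 0.11 = 0.0077
  Sp. alba: 0.66 × 0.05 = 0.033
  Sp. rubra: 0.09 × 0.45 = 0.0405
Total = 0.10976.
P(Sp. viridis | evidence) = 0.0077 / 0.10976 ≈ 0.070.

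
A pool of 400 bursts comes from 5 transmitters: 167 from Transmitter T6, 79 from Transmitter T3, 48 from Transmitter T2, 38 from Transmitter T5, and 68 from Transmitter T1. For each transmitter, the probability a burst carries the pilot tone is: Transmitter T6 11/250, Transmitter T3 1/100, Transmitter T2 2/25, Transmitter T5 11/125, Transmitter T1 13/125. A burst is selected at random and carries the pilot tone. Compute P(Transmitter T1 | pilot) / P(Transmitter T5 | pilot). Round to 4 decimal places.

Unnormalized posteriors (prior × likelihood):
  Transmitter T6: 0.4175 × 0.044 = 0.01837
  Transmitter T3: 0.1975 × 0.01 = 0.001975
  Transmitter T2: 0.12 × 0.08 = 0.0096
  Transmitter T5: 0.095 × 0.088 = 0.00836
  Transmitter T1: 0.17 × 0.104 = 0.01768
Total = 0.055985.
The ratio is 0.01768 / 0.00836 (the normalizer cancels) = 2.1148.

2.1148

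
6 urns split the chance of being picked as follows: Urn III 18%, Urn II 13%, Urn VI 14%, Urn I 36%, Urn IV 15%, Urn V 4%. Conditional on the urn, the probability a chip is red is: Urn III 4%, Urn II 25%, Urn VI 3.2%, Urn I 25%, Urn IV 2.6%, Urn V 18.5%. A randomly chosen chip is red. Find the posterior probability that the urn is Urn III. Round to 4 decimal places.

0.0495

By Bayes' rule, posterior ∝ prior × likelihood:
  Urn III: 0.18 × 0.04 = 0.0072
  Urn II: 0.13 × 0.25 = 0.0325
  Urn VI: 0.14 × 0.032 = 0.00448
  Urn I: 0.36 × 0.25 = 0.09
  Urn IV: 0.15 × 0.026 = 0.0039
  Urn V: 0.04 × 0.185 = 0.0074
Sum = 0.14548.
P(Urn III | evidence) = 0.0072 / 0.14548 ≈ 0.0495.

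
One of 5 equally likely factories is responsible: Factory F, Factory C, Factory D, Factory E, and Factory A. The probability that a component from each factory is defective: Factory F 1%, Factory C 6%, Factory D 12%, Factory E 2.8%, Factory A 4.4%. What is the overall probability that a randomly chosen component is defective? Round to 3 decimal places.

With a uniform prior (1/5 each), posterior ∝ likelihood:
  Factory F: 0.01
  Factory C: 0.06
  Factory D: 0.12
  Factory E: 0.028
  Factory A: 0.044
P(defective) = (1/5) × (0.01 + 0.06 + 0.12 + 0.028 + 0.044) = 0.262/5 ≈ 0.052.

0.052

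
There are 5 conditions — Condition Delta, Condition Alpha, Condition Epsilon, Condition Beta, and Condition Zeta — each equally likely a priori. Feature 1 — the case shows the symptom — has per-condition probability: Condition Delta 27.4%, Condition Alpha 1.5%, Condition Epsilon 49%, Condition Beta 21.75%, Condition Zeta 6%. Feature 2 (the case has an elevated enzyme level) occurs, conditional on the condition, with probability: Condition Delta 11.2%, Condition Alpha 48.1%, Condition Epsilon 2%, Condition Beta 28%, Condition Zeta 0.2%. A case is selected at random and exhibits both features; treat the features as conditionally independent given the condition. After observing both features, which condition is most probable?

Since the prior is uniform, the posterior is proportional to the likelihood:
  Condition Delta: 0.274 × 0.112 = 0.030688
  Condition Alpha: 0.015 × 0.481 = 0.007215
  Condition Epsilon: 0.49 × 0.02 = 0.0098
  Condition Beta: 0.2175 × 0.28 = 0.0609
  Condition Zeta: 0.06 × 0.002 = 0.00012
Sum = 0.108723.
Largest term belongs to Condition Beta, so Condition Beta is most probable.

Condition Beta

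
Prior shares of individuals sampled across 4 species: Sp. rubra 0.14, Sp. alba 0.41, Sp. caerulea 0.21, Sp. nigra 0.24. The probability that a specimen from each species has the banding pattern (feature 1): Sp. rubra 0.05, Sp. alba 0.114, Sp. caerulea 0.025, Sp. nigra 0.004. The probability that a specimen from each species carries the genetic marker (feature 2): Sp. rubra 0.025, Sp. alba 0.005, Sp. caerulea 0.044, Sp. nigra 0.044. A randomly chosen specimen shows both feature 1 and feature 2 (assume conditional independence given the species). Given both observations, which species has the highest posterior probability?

By Bayes' rule, posterior ∝ prior × likelihood:
  Sp. rubra: 0.14 × 0.05 × 0.025 = 0.000175
  Sp. alba: 0.41 × 0.114 × 0.005 = 0.0002337
  Sp. caerulea: 0.21 × 0.025 × 0.044 = 0.000231
  Sp. nigra: 0.24 × 0.004 × 0.044 = 0.00004224
Total = 0.00068194.
Largest term belongs to Sp. alba, so Sp. alba is most probable.

Sp. alba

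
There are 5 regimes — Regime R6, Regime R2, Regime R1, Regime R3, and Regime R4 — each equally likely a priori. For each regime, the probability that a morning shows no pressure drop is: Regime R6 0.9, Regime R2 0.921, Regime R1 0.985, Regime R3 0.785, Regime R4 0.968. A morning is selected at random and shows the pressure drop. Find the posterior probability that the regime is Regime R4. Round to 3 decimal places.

0.073

Taking complements, P(drop | each) = Regime R6 0.1, Regime R2 0.079, Regime R1 0.015, Regime R3 0.215, Regime R4 0.032.
Since the prior is uniform, the posterior is proportional to the likelihood:
  Regime R6: 0.1
  Regime R2: 0.079
  Regime R1: 0.015
  Regime R3: 0.215
  Regime R4: 0.032
Total = 0.441.
P(Regime R4 | evidence) = 0.032 / 0.441 ≈ 0.073.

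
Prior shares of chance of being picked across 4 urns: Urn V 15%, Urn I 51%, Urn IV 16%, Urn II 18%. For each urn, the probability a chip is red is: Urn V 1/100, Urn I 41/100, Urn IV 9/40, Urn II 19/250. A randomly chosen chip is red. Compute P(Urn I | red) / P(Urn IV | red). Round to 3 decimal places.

Prior × likelihood for each hypothesis:
  Urn V: 0.15 × 0.01 = 0.0015
  Urn I: 0.51 × 0.41 = 0.2091
  Urn IV: 0.16 × 0.225 = 0.036
  Urn II: 0.18 × 0.076 = 0.01368
Sum = 0.26028.
The ratio is 0.2091 / 0.036 (the normalizer cancels) = 5.808.

5.808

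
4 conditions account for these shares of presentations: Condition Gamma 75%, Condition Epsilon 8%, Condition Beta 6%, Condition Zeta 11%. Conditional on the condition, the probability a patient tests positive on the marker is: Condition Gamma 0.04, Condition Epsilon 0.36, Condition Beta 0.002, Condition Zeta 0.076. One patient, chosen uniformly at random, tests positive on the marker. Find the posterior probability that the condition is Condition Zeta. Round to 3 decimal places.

Compute prior × likelihood for every hypothesis:
  Condition Gamma: 0.75 × 0.04 = 0.03
  Condition Epsilon: 0.08 × 0.36 = 0.0288
  Condition Beta: 0.06 × 0.002 = 0.00012
  Condition Zeta: 0.11 × 0.076 = 0.00836
Normalizing constant = 0.06728.
P(Condition Zeta | evidence) = 0.00836 / 0.06728 ≈ 0.124.

0.124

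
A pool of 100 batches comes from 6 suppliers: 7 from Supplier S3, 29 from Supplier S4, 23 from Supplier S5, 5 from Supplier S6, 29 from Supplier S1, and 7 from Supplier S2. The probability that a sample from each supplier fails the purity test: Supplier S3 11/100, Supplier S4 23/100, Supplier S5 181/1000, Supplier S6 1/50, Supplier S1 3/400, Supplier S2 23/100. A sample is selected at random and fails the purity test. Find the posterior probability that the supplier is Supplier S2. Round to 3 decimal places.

0.119

By Bayes' rule, posterior ∝ prior × likelihood:
  Supplier S3: 0.07 × 0.11 = 0.0077
  Supplier S4: 0.29 × 0.23 = 0.0667
  Supplier S5: 0.23 × 0.181 = 0.04163
  Supplier S6: 0.05 × 0.02 = 0.001
  Supplier S1: 0.29 × 0.0075 = 0.002175
  Supplier S2: 0.07 × 0.23 = 0.0161
Sum = 0.135305.
P(Supplier S2 | evidence) = 0.0161 / 0.135305 ≈ 0.119.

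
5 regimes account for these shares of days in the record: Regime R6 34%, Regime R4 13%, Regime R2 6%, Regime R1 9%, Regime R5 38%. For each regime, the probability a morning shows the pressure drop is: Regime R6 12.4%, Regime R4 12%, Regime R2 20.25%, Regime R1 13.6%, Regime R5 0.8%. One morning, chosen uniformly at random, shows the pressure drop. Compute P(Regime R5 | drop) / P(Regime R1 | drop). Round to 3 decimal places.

0.248

Compute prior × likelihood for every hypothesis:
  Regime R6: 0.34 × 0.124 = 0.04216
  Regime R4: 0.13 × 0.12 = 0.0156
  Regime R2: 0.06 × 0.2025 = 0.01215
  Regime R1: 0.09 × 0.136 = 0.01224
  Regime R5: 0.38 × 0.008 = 0.00304
Total = 0.08519.
The ratio is 0.00304 / 0.01224 (the normalizer cancels) = 0.248.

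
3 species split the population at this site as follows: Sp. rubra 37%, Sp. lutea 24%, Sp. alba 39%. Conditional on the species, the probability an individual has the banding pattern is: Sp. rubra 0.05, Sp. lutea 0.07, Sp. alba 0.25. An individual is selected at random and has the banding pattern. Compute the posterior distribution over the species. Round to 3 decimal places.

Sp. rubra 0.139, Sp. lutea 0.127, Sp. alba 0.734

By Bayes' rule, posterior ∝ prior × likelihood:
  Sp. rubra: 0.37 × 0.05 = 0.0185
  Sp. lutea: 0.24 × 0.07 = 0.0168
  Sp. alba: 0.39 × 0.25 = 0.0975
Normalizing constant = 0.1328.
P(Sp. rubra | banded) = 0.0185/0.1328 ≈ 0.139
P(Sp. lutea | banded) = 0.0168/0.1328 ≈ 0.127
P(Sp. alba | banded) = 0.0975/0.1328 ≈ 0.734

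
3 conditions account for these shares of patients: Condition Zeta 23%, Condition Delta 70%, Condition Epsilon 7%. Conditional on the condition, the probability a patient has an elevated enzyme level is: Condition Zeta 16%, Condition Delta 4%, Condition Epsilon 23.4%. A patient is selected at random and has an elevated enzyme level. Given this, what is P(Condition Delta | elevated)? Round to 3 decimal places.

0.345

By Bayes' rule, posterior ∝ prior × likelihood:
  Condition Zeta: 0.23 × 0.16 = 0.0368
  Condition Delta: 0.7 × 0.04 = 0.028
  Condition Epsilon: 0.07 × 0.234 = 0.01638
Normalizing constant = 0.08118.
P(Condition Delta | evidence) = 0.028 / 0.08118 ≈ 0.345.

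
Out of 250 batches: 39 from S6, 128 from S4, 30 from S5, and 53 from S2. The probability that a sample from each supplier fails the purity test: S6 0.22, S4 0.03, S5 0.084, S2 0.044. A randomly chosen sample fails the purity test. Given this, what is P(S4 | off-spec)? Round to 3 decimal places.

Prior × likelihood for each hypothesis:
  S6: 0.156 × 0.22 = 0.03432
  S4: 0.512 × 0.03 = 0.01536
  S5: 0.12 × 0.084 = 0.01008
  S2: 0.212 × 0.044 = 0.009328
Normalizing constant = 0.069088.
P(S4 | evidence) = 0.01536 / 0.069088 ≈ 0.222.

0.222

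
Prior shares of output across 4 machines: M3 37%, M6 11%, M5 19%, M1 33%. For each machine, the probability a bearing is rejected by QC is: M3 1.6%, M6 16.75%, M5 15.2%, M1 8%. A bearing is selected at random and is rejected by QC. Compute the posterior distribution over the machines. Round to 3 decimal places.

Unnormalized posteriors (prior × likelihood):
  M3: 0.37 × 0.016 = 0.00592
  M6: 0.11 × 0.1675 = 0.018425
  M5: 0.19 × 0.152 = 0.02888
  M1: 0.33 × 0.08 = 0.0264
Total = 0.079625.
P(M3 | rejected) = 0.00592/0.079625 ≈ 0.074
P(M6 | rejected) = 0.018425/0.079625 ≈ 0.231
P(M5 | rejected) = 0.02888/0.079625 ≈ 0.363
P(M1 | rejected) = 0.0264/0.079625 ≈ 0.332

M3 0.074, M6 0.231, M5 0.363, M1 0.332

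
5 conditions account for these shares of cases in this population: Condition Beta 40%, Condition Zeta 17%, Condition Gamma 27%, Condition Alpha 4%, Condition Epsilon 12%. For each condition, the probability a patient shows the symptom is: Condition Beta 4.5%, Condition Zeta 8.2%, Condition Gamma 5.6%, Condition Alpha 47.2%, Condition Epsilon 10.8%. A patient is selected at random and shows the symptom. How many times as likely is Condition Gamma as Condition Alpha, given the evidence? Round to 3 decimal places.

Prior × likelihood for each hypothesis:
  Condition Beta: 0.4 × 0.045 = 0.018
  Condition Zeta: 0.17 × 0.082 = 0.01394
  Condition Gamma: 0.27 × 0.056 = 0.01512
  Condition Alpha: 0.04 × 0.472 = 0.01888
  Condition Epsilon: 0.12 × 0.108 = 0.01296
Normalizing constant = 0.0789.
The ratio is 0.01512 / 0.01888 (the normalizer cancels) = 0.801.

0.801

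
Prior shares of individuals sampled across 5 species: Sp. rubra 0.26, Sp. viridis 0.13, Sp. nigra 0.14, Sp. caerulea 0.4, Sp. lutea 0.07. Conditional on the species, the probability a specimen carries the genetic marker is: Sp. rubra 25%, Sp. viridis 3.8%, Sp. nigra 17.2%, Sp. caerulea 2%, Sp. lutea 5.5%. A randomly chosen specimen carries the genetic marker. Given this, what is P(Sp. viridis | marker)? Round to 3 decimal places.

0.047

Prior × likelihood for each hypothesis:
  Sp. rubra: 0.26 × 0.25 = 0.065
  Sp. viridis: 0.13 × 0.038 = 0.00494
  Sp. nigra: 0.14 × 0.172 = 0.02408
  Sp. caerulea: 0.4 × 0.02 = 0.008
  Sp. lutea: 0.07 × 0.055 = 0.00385
Normalizing constant = 0.10587.
P(Sp. viridis | evidence) = 0.00494 / 0.10587 ≈ 0.047.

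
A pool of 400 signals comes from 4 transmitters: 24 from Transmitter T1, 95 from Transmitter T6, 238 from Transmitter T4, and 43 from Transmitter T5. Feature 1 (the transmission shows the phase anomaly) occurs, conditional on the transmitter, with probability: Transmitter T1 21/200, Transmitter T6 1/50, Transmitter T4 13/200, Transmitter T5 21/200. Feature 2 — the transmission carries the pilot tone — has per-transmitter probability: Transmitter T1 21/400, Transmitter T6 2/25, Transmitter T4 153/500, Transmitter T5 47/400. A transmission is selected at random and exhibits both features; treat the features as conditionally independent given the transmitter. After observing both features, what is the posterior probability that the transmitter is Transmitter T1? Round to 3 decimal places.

By Bayes' rule, posterior ∝ prior × likelihood:
  Transmitter T1: 0.06 × 0.105 × 0.0525 = 0.00033075
  Transmitter T6: 0.2375 × 0.02 × 0.08 = 0.00038
  Transmitter T4: 0.595 × 0.065 × 0.306 = 0.01183455
  Transmitter T5: 0.1075 × 0.105 × 0.1175 = 0.00132628125
Sum = 0.01387158125.
P(Transmitter T1 | evidence) = 0.00033075 / 0.01387158125 ≈ 0.024.

0.024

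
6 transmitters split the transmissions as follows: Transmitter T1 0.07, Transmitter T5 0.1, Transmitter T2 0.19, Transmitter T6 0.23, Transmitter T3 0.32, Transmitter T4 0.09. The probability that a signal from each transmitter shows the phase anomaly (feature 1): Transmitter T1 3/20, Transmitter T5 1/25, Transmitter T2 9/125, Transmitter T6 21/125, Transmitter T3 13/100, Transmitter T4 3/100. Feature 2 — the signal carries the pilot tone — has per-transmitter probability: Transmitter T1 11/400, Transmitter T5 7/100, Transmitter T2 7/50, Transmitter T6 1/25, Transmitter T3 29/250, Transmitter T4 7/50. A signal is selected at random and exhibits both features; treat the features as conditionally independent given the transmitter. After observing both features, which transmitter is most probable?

By Bayes' rule, posterior ∝ prior × likelihood:
  Transmitter T1: 0.07 × 0.15 × 0.0275 = 0.00028875
  Transmitter T5: 0.1 × 0.04 × 0.07 = 0.00028
  Transmitter T2: 0.19 × 0.072 × 0.14 = 0.0019152
  Transmitter T6: 0.23 × 0.168 × 0.04 = 0.0015456
  Transmitter T3: 0.32 × 0.13 × 0.116 = 0.0048256
  Transmitter T4: 0.09 × 0.03 × 0.14 = 0.000378
Sum = 0.00923315.
Largest term belongs to Transmitter T3, so Transmitter T3 is most probable.

Transmitter T3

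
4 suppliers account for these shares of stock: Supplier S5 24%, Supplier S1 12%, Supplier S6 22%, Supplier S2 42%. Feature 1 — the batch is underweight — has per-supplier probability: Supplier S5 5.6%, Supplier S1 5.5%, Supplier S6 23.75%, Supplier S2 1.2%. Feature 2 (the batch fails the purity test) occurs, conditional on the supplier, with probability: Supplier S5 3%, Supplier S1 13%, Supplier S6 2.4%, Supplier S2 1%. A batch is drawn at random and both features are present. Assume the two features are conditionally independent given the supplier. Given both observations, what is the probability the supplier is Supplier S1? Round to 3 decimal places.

0.334

Unnormalized posteriors (prior × likelihood):
  Supplier S5: 0.24 × 0.056 × 0.03 = 0.0004032
  Supplier S1: 0.12 × 0.055 × 0.13 = 0.000858
  Supplier S6: 0.22 × 0.2375 × 0.024 = 0.001254
  Supplier S2: 0.42 × 0.012 × 0.01 = 0.0000504
Normalizing constant = 0.0025656.
P(Supplier S1 | evidence) = 0.000858 / 0.0025656 ≈ 0.334.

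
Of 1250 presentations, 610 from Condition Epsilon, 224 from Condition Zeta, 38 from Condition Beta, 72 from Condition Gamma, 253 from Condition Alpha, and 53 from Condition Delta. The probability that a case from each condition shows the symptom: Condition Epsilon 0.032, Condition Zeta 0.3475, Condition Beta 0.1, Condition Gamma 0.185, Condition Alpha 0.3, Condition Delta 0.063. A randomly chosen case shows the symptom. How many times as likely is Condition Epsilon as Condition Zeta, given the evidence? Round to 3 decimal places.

By Bayes' rule, posterior ∝ prior × likelihood:
  Condition Epsilon: 0.488 × 0.032 = 0.015616
  Condition Zeta: 0.1792 × 0.3475 = 0.062272
  Condition Beta: 0.0304 × 0.1 = 0.00304
  Condition Gamma: 0.0576 × 0.185 = 0.010656
  Condition Alpha: 0.2024 × 0.3 = 0.06072
  Condition Delta: 0.0424 × 0.063 = 0.0026712
Sum = 0.1549752.
The ratio is 0.015616 / 0.062272 (the normalizer cancels) = 0.251.

0.251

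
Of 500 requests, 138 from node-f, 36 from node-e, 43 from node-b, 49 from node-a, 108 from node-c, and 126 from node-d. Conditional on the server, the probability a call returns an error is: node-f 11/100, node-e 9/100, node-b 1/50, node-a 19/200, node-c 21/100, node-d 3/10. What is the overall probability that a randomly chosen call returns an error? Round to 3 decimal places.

By Bayes' rule, posterior ∝ prior × likelihood:
  node-f: 0.276 × 0.11 = 0.03036
  node-e: 0.072 × 0.09 = 0.00648
  node-b: 0.086 × 0.02 = 0.00172
  node-a: 0.098 × 0.095 = 0.00931
  node-c: 0.216 × 0.21 = 0.04536
  node-d: 0.252 × 0.3 = 0.0756
P(error) = 0.03036 + 0.00648 + 0.00172 + 0.00931 + 0.04536 + 0.0756 = 0.16883 → 0.169.

0.169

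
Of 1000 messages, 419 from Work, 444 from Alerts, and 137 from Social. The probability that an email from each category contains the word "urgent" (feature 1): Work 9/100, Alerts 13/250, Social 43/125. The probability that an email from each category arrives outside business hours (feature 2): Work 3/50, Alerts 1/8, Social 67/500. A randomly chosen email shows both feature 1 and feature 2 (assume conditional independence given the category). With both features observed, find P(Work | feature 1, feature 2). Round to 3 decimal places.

Compute prior × likelihood for every hypothesis:
  Work: 0.419 × 0.09 × 0.06 = 0.0022626
  Alerts: 0.444 × 0.052 × 0.125 = 0.002886
  Social: 0.137 × 0.344 × 0.134 = 0.006315152
Normalizing constant = 0.011463752.
P(Work | evidence) = 0.0022626 / 0.011463752 ≈ 0.197.

0.197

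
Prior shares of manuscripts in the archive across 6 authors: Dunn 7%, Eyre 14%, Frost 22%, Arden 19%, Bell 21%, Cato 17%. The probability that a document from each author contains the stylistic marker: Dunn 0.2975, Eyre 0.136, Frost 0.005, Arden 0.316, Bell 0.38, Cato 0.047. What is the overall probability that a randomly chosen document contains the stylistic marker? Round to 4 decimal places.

0.1888

Prior × likelihood for each hypothesis:
  Dunn: 0.07 × 0.2975 = 0.020825
  Eyre: 0.14 × 0.136 = 0.01904
  Frost: 0.22 × 0.005 = 0.0011
  Arden: 0.19 × 0.316 = 0.06004
  Bell: 0.21 × 0.38 = 0.0798
  Cato: 0.17 × 0.047 = 0.00799
P(marker) = 0.020825 + 0.01904 + 0.0011 + 0.06004 + 0.0798 + 0.00799 = 0.188795 → 0.1888.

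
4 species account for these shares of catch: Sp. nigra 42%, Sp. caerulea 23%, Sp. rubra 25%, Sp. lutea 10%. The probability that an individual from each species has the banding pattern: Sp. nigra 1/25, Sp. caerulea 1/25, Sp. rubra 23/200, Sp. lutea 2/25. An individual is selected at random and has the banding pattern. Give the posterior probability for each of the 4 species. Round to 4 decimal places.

Sp. nigra 0.2677, Sp. caerulea 0.1466, Sp. rubra 0.4582, Sp. lutea 0.1275

Prior × likelihood for each hypothesis:
  Sp. nigra: 0.42 × 0.04 = 0.0168
  Sp. caerulea: 0.23 × 0.04 = 0.0092
  Sp. rubra: 0.25 × 0.115 = 0.02875
  Sp. lutea: 0.1 × 0.08 = 0.008
Total = 0.06275.
P(Sp. nigra | banded) = 0.0168/0.06275 ≈ 0.2677
P(Sp. caerulea | banded) = 0.0092/0.06275 ≈ 0.1466
P(Sp. rubra | banded) = 0.02875/0.06275 ≈ 0.4582
P(Sp. lutea | banded) = 0.008/0.06275 ≈ 0.1275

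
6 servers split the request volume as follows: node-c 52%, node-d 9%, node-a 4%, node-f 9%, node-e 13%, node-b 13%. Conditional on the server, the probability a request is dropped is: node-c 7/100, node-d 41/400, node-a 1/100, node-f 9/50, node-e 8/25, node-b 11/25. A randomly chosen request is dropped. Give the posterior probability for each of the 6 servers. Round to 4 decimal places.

node-c 0.2261, node-d 0.0573, node-a 0.0025, node-f 0.1006, node-e 0.2583, node-b 0.3552

Prior × likelihood for each hypothesis:
  node-c: 0.52 × 0.07 = 0.0364
  node-d: 0.09 × 0.1025 = 0.009225
  node-a: 0.04 × 0.01 = 0.0004
  node-f: 0.09 × 0.18 = 0.0162
  node-e: 0.13 × 0.32 = 0.0416
  node-b: 0.13 × 0.44 = 0.0572
Sum = 0.161025.
P(node-c | dropped) = 0.0364/0.161025 ≈ 0.2261
P(node-d | dropped) = 0.009225/0.161025 ≈ 0.0573
P(node-a | dropped) = 0.0004/0.161025 ≈ 0.0025
P(node-f | dropped) = 0.0162/0.161025 ≈ 0.1006
P(node-e | dropped) = 0.0416/0.161025 ≈ 0.2583
P(node-b | dropped) = 0.0572/0.161025 ≈ 0.3552
(Check: 0.2261+0.0573+0.0025+0.1006+0.2583+0.3552 = 1.0000.)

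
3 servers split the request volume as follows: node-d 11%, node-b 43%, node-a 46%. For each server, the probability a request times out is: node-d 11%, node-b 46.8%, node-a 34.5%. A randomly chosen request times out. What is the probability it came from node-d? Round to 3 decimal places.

0.033

By Bayes' rule, posterior ∝ prior × likelihood:
  node-d: 0.11 × 0.11 = 0.0121
  node-b: 0.43 × 0.468 = 0.20124
  node-a: 0.46 × 0.345 = 0.1587
Normalizing constant = 0.37204.
P(node-d | evidence) = 0.0121 / 0.37204 ≈ 0.033.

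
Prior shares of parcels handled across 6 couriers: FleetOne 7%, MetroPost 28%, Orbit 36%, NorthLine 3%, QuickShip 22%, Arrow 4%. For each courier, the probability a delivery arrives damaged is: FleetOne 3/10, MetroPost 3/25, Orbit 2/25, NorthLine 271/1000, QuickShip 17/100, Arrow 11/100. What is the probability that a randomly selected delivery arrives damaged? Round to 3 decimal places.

0.133

Compute prior × likelihood for every hypothesis:
  FleetOne: 0.07 × 0.3 = 0.021
  MetroPost: 0.28 × 0.12 = 0.0336
  Orbit: 0.36 × 0.08 = 0.0288
  NorthLine: 0.03 × 0.271 = 0.00813
  QuickShip: 0.22 × 0.17 = 0.0374
  Arrow: 0.04 × 0.11 = 0.0044
P(damaged) = 0.021 + 0.0336 + 0.0288 + 0.00813 + 0.0374 + 0.0044 = 0.13333 → 0.133.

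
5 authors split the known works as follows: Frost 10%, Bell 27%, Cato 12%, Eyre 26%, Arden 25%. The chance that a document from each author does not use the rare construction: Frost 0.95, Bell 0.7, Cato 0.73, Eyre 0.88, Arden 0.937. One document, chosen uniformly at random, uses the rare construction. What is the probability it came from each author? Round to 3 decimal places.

Frost 0.030, Bell 0.490, Cato 0.196, Eyre 0.189, Arden 0.095

Taking complements, P(rare-form | each) = Frost 0.05, Bell 0.3, Cato 0.27, Eyre 0.12, Arden 0.063.
By Bayes' rule, posterior ∝ prior × likelihood:
  Frost: 0.1 × 0.05 = 0.005
  Bell: 0.27 × 0.3 = 0.081
  Cato: 0.12 × 0.27 = 0.0324
  Eyre: 0.26 × 0.12 = 0.0312
  Arden: 0.25 × 0.063 = 0.01575
Sum = 0.16535.
P(Frost | rare-form) = 0.005/0.16535 ≈ 0.030
P(Bell | rare-form) = 0.081/0.16535 ≈ 0.490
P(Cato | rare-form) = 0.0324/0.16535 ≈ 0.196
P(Eyre | rare-form) = 0.0312/0.16535 ≈ 0.189
P(Arden | rare-form) = 0.01575/0.16535 ≈ 0.095
(Check: 0.030+0.490+0.196+0.189+0.095 = 1.000.)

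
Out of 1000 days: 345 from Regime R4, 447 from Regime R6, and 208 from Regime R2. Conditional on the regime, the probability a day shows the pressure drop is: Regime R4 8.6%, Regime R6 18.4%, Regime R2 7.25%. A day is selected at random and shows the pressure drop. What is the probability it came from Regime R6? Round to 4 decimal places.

0.6476

Compute prior × likelihood for every hypothesis:
  Regime R4: 0.345 × 0.086 = 0.02967
  Regime R6: 0.447 × 0.184 = 0.082248
  Regime R2: 0.208 × 0.0725 = 0.01508
Sum = 0.126998.
P(Regime R6 | evidence) = 0.082248 / 0.126998 ≈ 0.6476.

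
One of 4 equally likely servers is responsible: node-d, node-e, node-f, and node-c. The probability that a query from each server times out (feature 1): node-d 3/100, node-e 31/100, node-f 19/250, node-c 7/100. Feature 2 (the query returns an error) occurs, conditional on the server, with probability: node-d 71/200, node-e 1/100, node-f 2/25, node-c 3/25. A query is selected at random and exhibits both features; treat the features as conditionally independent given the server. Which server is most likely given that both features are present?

With a uniform prior (1/4 each), posterior ∝ likelihood:
  node-d: 0.03 × 0.355 = 0.01065
  node-e: 0.31 × 0.01 = 0.0031
  node-f: 0.076 × 0.08 = 0.00608
  node-c: 0.07 × 0.12 = 0.0084
Total = 0.02823.
Largest term belongs to node-d, so node-d is most probable.

node-d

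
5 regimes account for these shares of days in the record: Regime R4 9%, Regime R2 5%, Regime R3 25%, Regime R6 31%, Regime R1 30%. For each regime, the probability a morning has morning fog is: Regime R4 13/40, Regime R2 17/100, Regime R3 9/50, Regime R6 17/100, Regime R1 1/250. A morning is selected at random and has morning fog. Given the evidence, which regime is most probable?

Compute prior × likelihood for every hypothesis:
  Regime R4: 0.09 × 0.325 = 0.02925
  Regime R2: 0.05 × 0.17 = 0.0085
  Regime R3: 0.25 × 0.18 = 0.045
  Regime R6: 0.31 × 0.17 = 0.0527
  Regime R1: 0.3 × 0.004 = 0.0012
Sum = 0.13665.
Largest term belongs to Regime R6, so Regime R6 is most probable.

Regime R6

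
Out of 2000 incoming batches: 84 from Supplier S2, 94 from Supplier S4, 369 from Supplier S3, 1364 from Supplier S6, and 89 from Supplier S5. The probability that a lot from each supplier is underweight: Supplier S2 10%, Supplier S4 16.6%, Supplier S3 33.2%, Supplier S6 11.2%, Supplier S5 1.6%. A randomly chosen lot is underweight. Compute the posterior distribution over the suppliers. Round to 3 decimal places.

Supplier S2 0.028, Supplier S4 0.052, Supplier S3 0.407, Supplier S6 0.508, Supplier S5 0.005

Prior × likelihood for each hypothesis:
  Supplier S2: 0.042 × 0.1 = 0.0042
  Supplier S4: 0.047 × 0.166 = 0.007802
  Supplier S3: 0.1845 × 0.332 = 0.061254
  Supplier S6: 0.682 × 0.112 = 0.076384
  Supplier S5: 0.0445 × 0.016 = 0.000712
Normalizing constant = 0.150352.
P(Supplier S2 | underweight) = 0.0042/0.150352 ≈ 0.028
P(Supplier S4 | underweight) = 0.007802/0.150352 ≈ 0.052
P(Supplier S3 | underweight) = 0.061254/0.150352 ≈ 0.407
P(Supplier S6 | underweight) = 0.076384/0.150352 ≈ 0.508
P(Supplier S5 | underweight) = 0.000712/0.150352 ≈ 0.005
(Check: 0.028+0.052+0.407+0.508+0.005 = 1.000.)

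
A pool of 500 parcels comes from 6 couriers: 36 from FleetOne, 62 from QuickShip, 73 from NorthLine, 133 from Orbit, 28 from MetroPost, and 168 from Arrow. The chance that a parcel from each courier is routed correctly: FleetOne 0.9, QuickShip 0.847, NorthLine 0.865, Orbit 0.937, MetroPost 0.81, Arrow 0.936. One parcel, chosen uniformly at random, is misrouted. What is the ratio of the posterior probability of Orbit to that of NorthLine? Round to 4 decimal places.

0.8502

Taking complements, P(misrouted | each) = FleetOne 0.1, QuickShip 0.153, NorthLine 0.135, Orbit 0.063, MetroPost 0.19, Arrow 0.064.
Compute prior × likelihood for every hypothesis:
  FleetOne: 0.072 × 0.1 = 0.0072
  QuickShip: 0.124 × 0.153 = 0.018972
  NorthLine: 0.146 × 0.135 = 0.01971
  Orbit: 0.266 × 0.063 = 0.016758
  MetroPost: 0.056 × 0.19 = 0.01064
  Arrow: 0.336 × 0.064 = 0.021504
Sum = 0.094784.
The ratio is 0.016758 / 0.01971 (the normalizer cancels) = 0.8502.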